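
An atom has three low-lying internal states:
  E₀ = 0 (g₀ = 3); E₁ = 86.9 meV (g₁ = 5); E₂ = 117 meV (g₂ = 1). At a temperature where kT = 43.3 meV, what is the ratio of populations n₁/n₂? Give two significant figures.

n₁/n₂ = (g₁/g₂) exp[−(E₁−E₂)/kT] = (5/1) × exp(−(-30.1 meV)/(43.3 meV)) = (5/1) × exp(0.6952) = 10.

10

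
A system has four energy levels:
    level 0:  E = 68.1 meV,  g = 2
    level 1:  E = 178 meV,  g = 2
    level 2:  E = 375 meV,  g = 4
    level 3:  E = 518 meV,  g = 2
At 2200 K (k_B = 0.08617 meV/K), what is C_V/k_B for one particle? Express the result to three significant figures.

k_BT = 0.08617 × 2200 K = 189.57 meV.
Eᵢ/kT = 0.35923, 0.93897, 1.9782, 2.7325.
Z = Σ gᵢe^(−Eᵢ/kT) = 2·e^(−0.35923) + 2·e^(−0.93897) + 4·e^(−1.9782) + 2·e^(−2.7325) = 1.3964 + 0.78206 + 0.55327 + 0.13011 = 2.8618.
⟨E⟩ = 177.92 meV, ⟨E²⟩ = 50307 meV².
C_V/k_B = (⟨E²⟩ − ⟨E⟩²)/(kT)² = (50307 − 31656)/35937 = 0.519.

0.519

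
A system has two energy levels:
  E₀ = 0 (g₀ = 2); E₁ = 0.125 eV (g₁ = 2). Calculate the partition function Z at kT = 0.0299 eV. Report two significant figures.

Z = 2.0

Eᵢ/kT = 0, 4.181.
Z = Σ gᵢe^(−Eᵢ/kT) = 2·e^(−0) + 2·e^(−4.181) = 2.000 + 0.03057 = 2.031.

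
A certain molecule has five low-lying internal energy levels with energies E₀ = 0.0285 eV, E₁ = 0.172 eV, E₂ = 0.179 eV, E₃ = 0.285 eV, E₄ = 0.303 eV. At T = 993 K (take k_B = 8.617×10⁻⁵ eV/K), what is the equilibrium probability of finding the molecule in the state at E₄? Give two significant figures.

0.028

k_BT = 8.617×10⁻⁵ × 993 K = 0.08557 eV.
Eᵢ/kT = 0.3331, 2.010, 2.092, 3.331, 3.541.
Z = Σ e^(−Eᵢ/kT) = e^(−0.3331) + e^(−2.010) + e^(−2.092) + e^(−3.331) + e^(−3.541) = 0.7167 + 0.1340 + 0.1234 + 0.03576 + 0.02898 = 1.039.
P₄ = e^(−E₄/kT) / Z = 0.02898/1.039 = 0.028.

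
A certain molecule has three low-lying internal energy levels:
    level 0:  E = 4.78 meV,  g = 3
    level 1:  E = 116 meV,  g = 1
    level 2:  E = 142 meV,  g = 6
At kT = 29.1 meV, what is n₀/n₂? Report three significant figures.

n₀/n₂ = (g₀/g₂) exp[−(E₀−E₂)/kT] = (3/6) × exp(−(-137.22 meV)/(29.1 meV)) = (3/6) × exp(4.7155) = 55.8.

55.8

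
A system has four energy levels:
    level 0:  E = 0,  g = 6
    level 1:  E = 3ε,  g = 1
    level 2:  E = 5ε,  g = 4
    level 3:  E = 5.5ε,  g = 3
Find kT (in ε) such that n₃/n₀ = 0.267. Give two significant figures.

n₃/n₀ = (g₃/g₀) exp[−(E₃−E₀)/kT] = 0.267.
⇒ (E₃−E₀)/kT = ln((3/6)/0.267) = ln(1.873) = 0.6275.
kT = 5.5ε / 0.6275 = 8.8 ε.

8.8 ε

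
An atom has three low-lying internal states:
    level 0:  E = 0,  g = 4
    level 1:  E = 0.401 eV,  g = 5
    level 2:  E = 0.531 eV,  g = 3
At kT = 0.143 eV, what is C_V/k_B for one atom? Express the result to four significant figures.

Eᵢ/kT = 0, 2.80420, 3.71329.
Z = Σ gᵢe^(−Eᵢ/kT) = 4·e^(−0) + 5·e^(−2.80420) + 3·e^(−3.71329) = 4.00000 + 0.302776 + 0.0731914 = 4.37597.
⟨E⟩ = 0.0366268 eV, ⟨E²⟩ = 0.0158419 eV².
C_V/k_B = (⟨E²⟩ − ⟨E⟩²)/(kT)² = (0.0158419 − 0.00134152)/0.0204490 = 0.7091.

0.7091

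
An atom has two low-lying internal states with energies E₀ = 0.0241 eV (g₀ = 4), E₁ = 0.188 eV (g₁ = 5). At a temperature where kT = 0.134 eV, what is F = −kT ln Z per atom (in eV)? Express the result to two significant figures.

Eᵢ/kT = 0.1799, 1.403.
Z = Σ gᵢe^(−Eᵢ/kT) = 4·e^(−0.1799) + 5·e^(−1.403) = 3.341 + 1.229 = 4.570.
F = −kT ln Z = −0.134 × ln(4.570) = −0.134 × 1.520 = -0.20 eV.

-0.20 eV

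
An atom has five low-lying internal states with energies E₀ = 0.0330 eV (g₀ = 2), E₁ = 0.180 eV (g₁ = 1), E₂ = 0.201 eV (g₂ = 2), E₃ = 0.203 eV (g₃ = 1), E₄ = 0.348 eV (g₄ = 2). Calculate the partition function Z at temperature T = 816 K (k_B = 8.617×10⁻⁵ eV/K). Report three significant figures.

Z = 1.51

k_BT = 8.617×10⁻⁵ × 816 K = 0.070315 eV.
Eᵢ/kT = 0.46932, 2.5599, 2.8586, 2.8870, 4.9492.
Z = Σ gᵢe^(−Eᵢ/kT) = 2·e^(−0.46932) + 1·e^(−2.5599) + 2·e^(−2.8586) + 1·e^(−2.8870) + 2·e^(−4.9492) = 1.2509 + 0.077312 + 0.11470 + 0.055743 + 0.014178 = 1.5128.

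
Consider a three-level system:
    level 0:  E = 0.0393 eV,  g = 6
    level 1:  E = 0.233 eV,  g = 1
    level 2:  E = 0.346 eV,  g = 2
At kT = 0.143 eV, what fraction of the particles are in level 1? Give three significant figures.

Eᵢ/kT = 0.27483, 1.6294, 2.4196.
Z = Σ gᵢe^(−Eᵢ/kT) = 6·e^(−0.27483) + 1·e^(−1.6294) + 2·e^(−2.4196) = 4.5582 + 0.19605 + 0.17791 = 4.9322.
P₁ = g₁ e^(−E₁/kT) / Z = 0.19605/4.9322 = 0.0397.

0.0397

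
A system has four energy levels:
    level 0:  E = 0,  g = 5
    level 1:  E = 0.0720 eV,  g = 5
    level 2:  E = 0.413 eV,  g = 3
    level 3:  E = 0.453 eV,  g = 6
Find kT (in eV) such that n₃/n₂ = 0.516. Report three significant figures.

n₃/n₂ = (g₃/g₂) exp[−(E₃−E₂)/kT] = 0.516.
⇒ (E₃−E₂)/kT = ln((6/3)/0.516) = ln(3.8760) = 1.3548.
kT = 0.040 eV / 1.3548 = 0.0295 eV.

0.0295 eV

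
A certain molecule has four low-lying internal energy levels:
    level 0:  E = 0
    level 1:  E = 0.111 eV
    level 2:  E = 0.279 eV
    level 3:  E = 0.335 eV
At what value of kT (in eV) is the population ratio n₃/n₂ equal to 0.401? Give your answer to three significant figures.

n₃/n₂ = exp[−(E₃−E₂)/kT] = 0.401.
⇒ (E₃−E₂)/kT = ln(1/0.401) = ln(2.4938) = 0.91381.
kT = 0.056 eV / 0.91381 = 0.0613 eV.

0.0613 eV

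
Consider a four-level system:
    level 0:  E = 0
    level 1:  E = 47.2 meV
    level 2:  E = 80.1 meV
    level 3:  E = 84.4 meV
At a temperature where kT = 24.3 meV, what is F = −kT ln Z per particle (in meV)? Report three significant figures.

-4.66 meV

Eᵢ/kT = 0, 1.9424, 3.2963, 3.4733.
Z = Σ e^(−Eᵢ/kT) = e^(−0) + e^(−1.9424) + e^(−3.2963) + e^(−3.4733) = 1.0000 + 0.14336 + 0.037020 + 0.031015 = 1.2114.
F = −kT ln Z = −24.3 × ln(1.2114) = −24.3 × 0.19178 = -4.66 meV.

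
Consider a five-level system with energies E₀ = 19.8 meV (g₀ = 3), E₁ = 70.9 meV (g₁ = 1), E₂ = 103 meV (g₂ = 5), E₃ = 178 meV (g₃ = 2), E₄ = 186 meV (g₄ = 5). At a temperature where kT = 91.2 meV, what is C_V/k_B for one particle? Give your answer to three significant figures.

0.435

Eᵢ/kT = 0.21711, 0.77741, 1.1294, 1.9518, 2.0395.
Z = Σ gᵢe^(−Eᵢ/kT) = 3·e^(−0.21711) + 1·e^(−0.77741) + 5·e^(−1.1294) + 2·e^(−1.9518) + 5·e^(−2.0395) = 2.4145 + 0.45959 + 1.6161 + 0.28404 + 0.65047 = 5.4247.
⟨E⟩ = 77.128 meV, ⟨E²⟩ = 9568.3 meV².
C_V/k_B = (⟨E²⟩ − ⟨E⟩²)/(kT)² = (9568.3 − 5948.7)/8317.4 = 0.435.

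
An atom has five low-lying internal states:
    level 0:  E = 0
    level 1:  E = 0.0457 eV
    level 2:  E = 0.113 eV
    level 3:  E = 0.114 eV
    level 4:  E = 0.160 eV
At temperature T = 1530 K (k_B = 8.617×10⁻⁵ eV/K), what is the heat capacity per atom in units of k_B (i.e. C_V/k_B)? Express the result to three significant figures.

k_BT = 8.617×10⁻⁵ × 1530 K = 0.13184 eV.
Eᵢ/kT = 0, 0.34663, 0.85710, 0.86468, 1.2136.
Z = Σ e^(−Eᵢ/kT) = e^(−0) + e^(−0.34663) + e^(−0.85710) + e^(−0.86468) + e^(−1.2136) = 1.0000 + 0.70707 + 0.42439 + 0.42119 + 0.29713 = 2.8498.
⟨E⟩ = 0.061698 eV, ⟨E²⟩ = 0.0070096 eV².
C_V/k_B = (⟨E²⟩ − ⟨E⟩²)/(kT)² = (0.0070096 − 0.0038066)/0.017382 = 0.184.

0.184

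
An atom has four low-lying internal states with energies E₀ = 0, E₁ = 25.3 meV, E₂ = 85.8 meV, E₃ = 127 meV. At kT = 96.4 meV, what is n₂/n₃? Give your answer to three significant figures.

n₂/n₃ = exp[−(E₂−E₃)/kT] = exp(−(-41.2 meV)/(96.4 meV)) = exp(0.42739) = 1.53.

1.53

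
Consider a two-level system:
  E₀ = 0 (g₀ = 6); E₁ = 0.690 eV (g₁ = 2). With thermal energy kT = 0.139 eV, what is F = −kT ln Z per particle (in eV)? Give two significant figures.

Eᵢ/kT = 0, 4.964.
Z = Σ gᵢe^(−Eᵢ/kT) = 6·e^(−0) + 2·e^(−4.964) = 6.000 + 0.01397 = 6.014.
F = −kT ln Z = −0.139 × ln(6.014) = −0.139 × 1.794 = -0.25 eV.

-0.25 eV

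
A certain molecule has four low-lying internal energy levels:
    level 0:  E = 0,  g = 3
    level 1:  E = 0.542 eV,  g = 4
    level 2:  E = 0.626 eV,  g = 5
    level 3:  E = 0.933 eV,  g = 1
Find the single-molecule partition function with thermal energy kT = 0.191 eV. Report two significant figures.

Z = 3.4

Eᵢ/kT = 0, 2.838, 3.277, 4.885.
Z = Σ gᵢe^(−Eᵢ/kT) = 3·e^(−0) + 4·e^(−2.838) + 5·e^(−3.277) + 1·e^(−4.885) = 3.000 + 0.2342 + 0.1887 + 0.007559 = 3.430.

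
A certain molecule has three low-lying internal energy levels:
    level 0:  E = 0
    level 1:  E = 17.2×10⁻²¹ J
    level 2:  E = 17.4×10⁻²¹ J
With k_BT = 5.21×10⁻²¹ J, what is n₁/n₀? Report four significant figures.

0.03683

n₁/n₀ = exp[−(E₁−E₀)/kT] = exp(−(17.2 ×10⁻²¹ J)/(5.21 ×10⁻²¹ J)) = exp(-3.30134) = 0.03683.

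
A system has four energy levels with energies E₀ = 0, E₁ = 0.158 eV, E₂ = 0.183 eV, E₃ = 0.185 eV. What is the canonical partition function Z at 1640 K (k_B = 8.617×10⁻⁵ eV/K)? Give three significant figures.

k_BT = 8.617×10⁻⁵ × 1640 K = 0.14132 eV.
Eᵢ/kT = 0, 1.1180, 1.2949, 1.3091.
Z = Σ e^(−Eᵢ/kT) = e^(−0) + e^(−1.1180) + e^(−1.2949) + e^(−1.3091) = 1.0000 + 0.32693 + 0.27393 + 0.27006 = 1.8709.

Z = 1.87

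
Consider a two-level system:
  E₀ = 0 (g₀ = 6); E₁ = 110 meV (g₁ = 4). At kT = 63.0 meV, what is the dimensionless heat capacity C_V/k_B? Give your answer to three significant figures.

Eᵢ/kT = 0, 1.7460.
Z = Σ gᵢe^(−Eᵢ/kT) = 6·e^(−0) + 4·e^(−1.7460) = 6.0000 + 0.69788 = 6.6979.
⟨E⟩ = 11.461 meV, ⟨E²⟩ = 1260.7 meV².
C_V/k_B = (⟨E²⟩ − ⟨E⟩²)/(kT)² = (1260.7 − 131.35)/3969.0 = 0.285.

0.285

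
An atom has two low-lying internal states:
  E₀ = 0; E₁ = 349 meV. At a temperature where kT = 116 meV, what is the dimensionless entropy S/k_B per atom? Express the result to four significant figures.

0.1897

Eᵢ/kT = 0, 3.00862.
Z = Σ e^(−Eᵢ/kT) = e^(−0) + e^(−3.00862) = 1.00000 + 0.0493597 = 1.04936.
⟨E⟩ = Σ EᵢPᵢ = 16.4162 meV.
S/k_B = ln Z + ⟨E⟩/kT = ln(1.04936) + 16.4162/116 = 0.0481805 + 0.141519 = 0.1897.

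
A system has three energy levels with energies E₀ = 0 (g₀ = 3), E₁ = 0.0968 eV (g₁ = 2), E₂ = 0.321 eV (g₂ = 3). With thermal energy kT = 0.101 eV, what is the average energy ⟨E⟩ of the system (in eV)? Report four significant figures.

Eᵢ/kT = 0, 0.958416, 3.17822.
Z = Σ gᵢe^(−Eᵢ/kT) = 3·e^(−0) + 2·e^(−0.958416) + 3·e^(−3.17822) = 3.00000 + 0.767000 + 0.124979 = 3.89198.
⟨E⟩ = Σ Eᵢ gᵢe^(−Eᵢ/kT) / Z = (0·3.00000 + 0.0968·0.767000 + 0.321·0.124979) / 3.89198 = 0.02938 eV.

0.02938 eV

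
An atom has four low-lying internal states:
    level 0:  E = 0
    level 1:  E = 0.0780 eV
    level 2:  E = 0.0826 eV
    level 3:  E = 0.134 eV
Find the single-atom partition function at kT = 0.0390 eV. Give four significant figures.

Eᵢ/kT = 0, 2.00000, 2.11795, 3.43590.
Z = Σ e^(−Eᵢ/kT) = e^(−0) + e^(−2.00000) + e^(−2.11795) + e^(−3.43590) = 1.00000 + 0.135335 + 0.120278 + 0.0321964 = 1.28781.

Z = 1.288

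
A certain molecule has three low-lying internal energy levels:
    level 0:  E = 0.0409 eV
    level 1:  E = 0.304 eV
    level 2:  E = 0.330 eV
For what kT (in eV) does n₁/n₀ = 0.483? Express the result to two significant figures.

0.36 eV

n₁/n₀ = exp[−(E₁−E₀)/kT] = 0.483.
⇒ (E₁−E₀)/kT = ln(1/0.483) = ln(2.070) = 0.7275.
kT = 0.2631 eV / 0.7275 = 0.36 eV.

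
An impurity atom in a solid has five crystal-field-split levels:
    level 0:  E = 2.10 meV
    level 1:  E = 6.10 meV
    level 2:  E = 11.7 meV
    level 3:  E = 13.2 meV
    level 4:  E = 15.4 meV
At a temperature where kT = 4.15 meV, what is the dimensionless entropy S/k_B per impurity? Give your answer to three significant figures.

Eᵢ/kT = 0.50602, 1.4699, 2.8193, 3.1807, 3.7108.
Z = Σ e^(−Eᵢ/kT) = e^(−0.50602) + e^(−1.4699) + e^(−2.8193) + e^(−3.1807) + e^(−3.7108) = 0.60289 + 0.22995 + 0.059648 + 0.041557 + 0.024458 = 0.95850.
⟨E⟩ = Σ EᵢPᵢ = 4.4777 meV.
S/k_B = ln Z + ⟨E⟩/kT = ln(0.95850) + 4.4777/4.15 = -0.042386 + 1.0790 = 1.04.

1.04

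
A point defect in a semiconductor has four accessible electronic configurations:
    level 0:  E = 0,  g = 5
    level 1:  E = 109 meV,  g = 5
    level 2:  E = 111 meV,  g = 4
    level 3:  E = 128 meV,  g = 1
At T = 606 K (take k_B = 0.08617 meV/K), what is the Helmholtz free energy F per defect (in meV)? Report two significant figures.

k_BT = 0.08617 × 606 K = 52.22 meV.
Eᵢ/kT = 0, 2.087, 2.126, 2.451.
Z = Σ gᵢe^(−Eᵢ/kT) = 5·e^(−0) + 5·e^(−2.087) + 4·e^(−2.126) + 1·e^(−2.451) = 5.000 + 0.6203 + 0.4773 + 0.08621 = 6.184.
F = −kT ln Z = −52.22 × ln(6.184) = −52.22 × 1.822 = -95 meV.

-95 meV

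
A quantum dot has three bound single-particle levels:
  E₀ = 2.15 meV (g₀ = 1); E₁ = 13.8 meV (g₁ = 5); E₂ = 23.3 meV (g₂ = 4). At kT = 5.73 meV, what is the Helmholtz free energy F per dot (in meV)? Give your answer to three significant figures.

Eᵢ/kT = 0.37522, 2.4084, 4.0663.
Z = Σ gᵢe^(−Eᵢ/kT) = 1·e^(−0.37522) + 5·e^(−2.4084) + 4·e^(−4.0663) = 0.68714 + 0.44980 + 0.068563 = 1.2055.
F = −kT ln Z = −5.73 × ln(1.2055) = −5.73 × 0.18689 = -1.07 meV.

-1.07 meV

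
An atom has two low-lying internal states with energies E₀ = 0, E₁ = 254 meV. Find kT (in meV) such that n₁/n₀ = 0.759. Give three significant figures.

921 meV

n₁/n₀ = exp[−(E₁−E₀)/kT] = 0.759.
⇒ (E₁−E₀)/kT = ln(1/0.759) = ln(1.3175) = 0.27574.
kT = 254 meV / 0.27574 = 921 meV.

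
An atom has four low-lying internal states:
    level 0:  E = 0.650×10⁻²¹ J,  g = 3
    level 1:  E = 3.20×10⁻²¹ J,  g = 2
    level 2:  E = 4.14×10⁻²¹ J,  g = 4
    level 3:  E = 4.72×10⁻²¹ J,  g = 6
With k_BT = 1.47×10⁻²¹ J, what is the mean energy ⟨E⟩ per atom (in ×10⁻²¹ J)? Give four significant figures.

Eᵢ/kT = 0.442177, 2.17687, 2.81633, 3.21088.
Z = Σ gᵢe^(−Eᵢ/kT) = 3·e^(−0.442177) + 2·e^(−2.17687) + 4·e^(−2.81633) + 6·e^(−3.21088) = 1.92791 + 0.226792 + 0.239300 + 0.241927 = 2.63593.
⟨E⟩ = Σ Eᵢ gᵢe^(−Eᵢ/kT) / Z = (0.650·1.92791 + 3.20·0.226792 + 4.14·0.239300 + 4.72·0.241927) / 2.63593 = 1.560 ×10⁻²¹ J.

1.560 ×10⁻²¹ J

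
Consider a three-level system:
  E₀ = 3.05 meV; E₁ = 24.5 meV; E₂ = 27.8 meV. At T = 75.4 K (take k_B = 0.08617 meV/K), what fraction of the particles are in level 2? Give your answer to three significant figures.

k_BT = 0.08617 × 75.4 K = 6.4972 meV.
Eᵢ/kT = 0.46943, 3.7709, 4.2788.
Z = Σ e^(−Eᵢ/kT) = e^(−0.46943) + e^(−3.7709) + e^(−4.2788) = 0.62536 + 0.023031 + 0.013859 = 0.66225.
P₂ = e^(−E₂/kT) / Z = 0.013859/0.66225 = 0.0209.

0.0209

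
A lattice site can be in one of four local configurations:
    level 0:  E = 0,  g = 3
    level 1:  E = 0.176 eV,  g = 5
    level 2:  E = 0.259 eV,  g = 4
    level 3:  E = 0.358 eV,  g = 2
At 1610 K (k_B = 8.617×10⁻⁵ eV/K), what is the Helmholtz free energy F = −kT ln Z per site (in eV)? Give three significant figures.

k_BT = 8.617×10⁻⁵ × 1610 K = 0.13873 eV.
Eᵢ/kT = 0, 1.2687, 1.8669, 2.5806.
Z = Σ gᵢe^(−Eᵢ/kT) = 3·e^(−0) + 5·e^(−1.2687) + 4·e^(−1.8669) + 2·e^(−2.5806) = 3.0000 + 1.4060 + 0.61841 + 0.15146 = 5.1759.
F = −kT ln Z = −0.13873 × ln(5.1759) = −0.13873 × 1.6440 = -0.228 eV.

-0.228 eV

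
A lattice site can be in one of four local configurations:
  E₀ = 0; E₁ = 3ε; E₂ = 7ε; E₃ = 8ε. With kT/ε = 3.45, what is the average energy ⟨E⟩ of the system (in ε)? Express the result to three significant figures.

1.80 ε

Eᵢ/kT = 0, 0.86957, 2.0290, 2.3188.
Z = Σ e^(−Eᵢ/kT) = e^(−0) + e^(−0.86957) + e^(−2.0290) + e^(−2.3188) = 1.0000 + 0.41913 + 0.13147 + 0.098392 = 1.6490.
⟨E⟩ = Σ Eᵢ e^(−Eᵢ/kT) / Z = (0·1.0000 + 3·0.41913 + 7·0.13147 + 8·0.098392) / 1.6490 = 1.80 ε.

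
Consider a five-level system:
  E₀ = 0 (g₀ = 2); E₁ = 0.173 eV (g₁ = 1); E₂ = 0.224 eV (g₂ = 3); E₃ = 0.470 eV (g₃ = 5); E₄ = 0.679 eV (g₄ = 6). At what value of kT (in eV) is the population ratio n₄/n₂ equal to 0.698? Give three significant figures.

n₄/n₂ = (g₄/g₂) exp[−(E₄−E₂)/kT] = 0.698.
⇒ (E₄−E₂)/kT = ln((6/3)/0.698) = ln(2.8653) = 1.0527.
kT = 0.455 eV / 1.0527 = 0.432 eV.

0.432 eV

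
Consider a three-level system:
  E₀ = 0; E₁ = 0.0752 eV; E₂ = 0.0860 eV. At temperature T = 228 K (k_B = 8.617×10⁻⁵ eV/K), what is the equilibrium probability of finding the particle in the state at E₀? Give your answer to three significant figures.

k_BT = 8.617×10⁻⁵ × 228 K = 0.019647 eV.
Eᵢ/kT = 0, 3.8276, 4.3773.
Z = Σ e^(−Eᵢ/kT) = e^(−0) + e^(−3.8276) + e^(−4.3773) = 1.0000 + 0.021762 + 0.012559 = 1.0343.
P₀ = e^(−E₀/kT) / Z = 1.0000/1.0343 = 0.967.

0.967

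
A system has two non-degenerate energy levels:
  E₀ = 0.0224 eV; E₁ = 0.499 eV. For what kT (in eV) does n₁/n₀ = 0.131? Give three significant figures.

n₁/n₀ = exp[−(E₁−E₀)/kT] = 0.131.
⇒ (E₁−E₀)/kT = ln(1/0.131) = ln(7.6336) = 2.0326.
kT = 0.4766 eV / 2.0326 = 0.234 eV.

0.234 eV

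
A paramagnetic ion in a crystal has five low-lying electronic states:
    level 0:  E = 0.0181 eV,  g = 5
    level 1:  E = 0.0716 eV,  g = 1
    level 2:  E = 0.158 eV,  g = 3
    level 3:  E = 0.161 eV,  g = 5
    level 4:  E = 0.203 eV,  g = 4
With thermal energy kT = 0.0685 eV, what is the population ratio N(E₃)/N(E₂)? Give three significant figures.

1.60

n₃/n₂ = (g₃/g₂) exp[−(E₃−E₂)/kT] = (5/3) × exp(−(0.003 eV)/(0.0685 eV)) = (5/3) × exp(-0.043796) = 1.60.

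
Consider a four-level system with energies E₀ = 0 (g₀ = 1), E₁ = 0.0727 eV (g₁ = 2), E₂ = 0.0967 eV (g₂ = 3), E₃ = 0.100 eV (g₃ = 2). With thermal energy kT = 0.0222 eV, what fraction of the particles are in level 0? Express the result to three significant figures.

Eᵢ/kT = 0, 3.2748, 4.3559, 4.5045.
Z = Σ gᵢe^(−Eᵢ/kT) = 1·e^(−0) + 2·e^(−3.2748) + 3·e^(−4.3559) + 2·e^(−4.5045) = 1.0000 + 0.075649 + 0.038493 + 0.022118 = 1.1363.
P₀ = g₀ e^(−E₀/kT) / Z = 1.0000/1.1363 = 0.880.

0.880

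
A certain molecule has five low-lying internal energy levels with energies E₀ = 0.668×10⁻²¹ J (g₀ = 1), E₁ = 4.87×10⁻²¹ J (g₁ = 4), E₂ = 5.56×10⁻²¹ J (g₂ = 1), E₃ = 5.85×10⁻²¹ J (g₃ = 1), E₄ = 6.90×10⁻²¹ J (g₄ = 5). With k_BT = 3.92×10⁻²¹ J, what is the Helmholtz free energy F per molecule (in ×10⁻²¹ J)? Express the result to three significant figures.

-4.71 ×10⁻²¹ J

Eᵢ/kT = 0.17041, 1.2423, 1.4184, 1.4923, 1.7602.
Z = Σ gᵢe^(−Eᵢ/kT) = 1·e^(−0.17041) + 4·e^(−1.2423) + 1·e^(−1.4184) + 1·e^(−1.4923) + 5·e^(−1.7602) = 0.84332 + 1.1549 + 0.24210 + 0.22485 + 0.86005 = 3.3252.
F = −kT ln Z = −3.92 × ln(3.3252) = −3.92 × 1.2015 = -4.71 ×10⁻²¹ J.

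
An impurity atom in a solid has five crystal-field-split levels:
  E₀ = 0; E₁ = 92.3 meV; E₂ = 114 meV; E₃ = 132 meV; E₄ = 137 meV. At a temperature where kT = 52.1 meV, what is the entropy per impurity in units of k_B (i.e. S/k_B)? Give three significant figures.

Eᵢ/kT = 0, 1.7716, 2.1881, 2.5336, 2.6296.
Z = Σ e^(−Eᵢ/kT) = e^(−0) + e^(−1.7716) + e^(−2.1881) + e^(−2.5336) + e^(−2.6296) = 1.0000 + 0.17006 + 0.11213 + 0.079373 + 0.072107 = 1.4337.
⟨E⟩ = Σ EᵢPᵢ = 34.062 meV.
S/k_B = ln Z + ⟨E⟩/kT = ln(1.4337) + 34.062/52.1 = 0.36026 + 0.65378 = 1.01.

1.01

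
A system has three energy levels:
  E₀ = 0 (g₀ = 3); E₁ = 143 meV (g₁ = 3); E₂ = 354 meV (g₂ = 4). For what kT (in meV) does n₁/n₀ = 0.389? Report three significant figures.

151 meV

n₁/n₀ = (g₁/g₀) exp[−(E₁−E₀)/kT] = 0.389.
⇒ (E₁−E₀)/kT = ln((3/3)/0.389) = ln(2.5707) = 0.94418.
kT = 143 meV / 0.94418 = 151 meV.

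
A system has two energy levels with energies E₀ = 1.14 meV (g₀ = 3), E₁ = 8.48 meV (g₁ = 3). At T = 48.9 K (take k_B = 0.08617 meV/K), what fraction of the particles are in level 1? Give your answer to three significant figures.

0.149

k_BT = 0.08617 × 48.9 K = 4.2137 meV.
Eᵢ/kT = 0.27055, 2.0125.
Z = Σ gᵢe^(−Eᵢ/kT) = 3·e^(−0.27055) + 3·e^(−2.0125) = 2.2889 + 0.40096 = 2.6899.
P₁ = g₁ e^(−E₁/kT) / Z = 0.40096/2.6899 = 0.149.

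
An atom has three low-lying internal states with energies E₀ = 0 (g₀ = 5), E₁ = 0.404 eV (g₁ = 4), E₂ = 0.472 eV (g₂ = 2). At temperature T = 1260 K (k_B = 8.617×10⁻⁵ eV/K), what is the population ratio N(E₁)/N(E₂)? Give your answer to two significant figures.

k_BT = 8.617×10⁻⁵ × 1260 K = 0.1086 eV.
n₁/n₂ = (g₁/g₂) exp[−(E₁−E₂)/kT] = (4/2) × exp(−(-0.068 eV)/(0.1086 eV)) = (4/2) × exp(0.6262) = 3.7.

3.7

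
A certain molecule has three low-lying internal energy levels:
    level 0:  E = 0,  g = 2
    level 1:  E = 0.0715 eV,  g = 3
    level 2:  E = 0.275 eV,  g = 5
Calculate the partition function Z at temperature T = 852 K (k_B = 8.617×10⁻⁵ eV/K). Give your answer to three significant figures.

k_BT = 8.617×10⁻⁵ × 852 K = 0.073417 eV.
Eᵢ/kT = 0, 0.97389, 3.7457.
Z = Σ gᵢe^(−Eᵢ/kT) = 2·e^(−0) + 3·e^(−0.97389) + 5·e^(−3.7457) = 2.0000 + 1.1328 + 0.11810 = 3.2509.

Z = 3.25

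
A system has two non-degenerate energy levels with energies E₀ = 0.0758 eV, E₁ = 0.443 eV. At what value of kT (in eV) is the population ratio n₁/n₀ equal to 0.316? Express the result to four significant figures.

n₁/n₀ = exp[−(E₁−E₀)/kT] = 0.316.
⇒ (E₁−E₀)/kT = ln(1/0.316) = ln(3.16456) = 1.15201.
kT = 0.3672 eV / 1.15201 = 0.3187 eV.

0.3187 eV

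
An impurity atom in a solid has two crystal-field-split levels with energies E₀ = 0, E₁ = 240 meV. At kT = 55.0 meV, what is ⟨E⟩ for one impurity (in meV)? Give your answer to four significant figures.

Eᵢ/kT = 0, 4.36364.
Z = Σ e^(−Eᵢ/kT) = e^(−0) + e^(−4.36364) = 1.00000 + 0.0127320 = 1.01273.
⟨E⟩ = Σ Eᵢ e^(−Eᵢ/kT) / Z = (0·1.00000 + 240·0.0127320) / 1.01273 = 3.017 meV.

3.017 meV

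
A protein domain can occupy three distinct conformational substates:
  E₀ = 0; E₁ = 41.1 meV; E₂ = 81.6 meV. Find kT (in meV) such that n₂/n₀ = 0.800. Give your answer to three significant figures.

n₂/n₀ = exp[−(E₂−E₀)/kT] = 0.800.
⇒ (E₂−E₀)/kT = ln(1/0.800) = ln(1.2500) = 0.22314.
kT = 81.6 meV / 0.22314 = 366 meV.

366 meV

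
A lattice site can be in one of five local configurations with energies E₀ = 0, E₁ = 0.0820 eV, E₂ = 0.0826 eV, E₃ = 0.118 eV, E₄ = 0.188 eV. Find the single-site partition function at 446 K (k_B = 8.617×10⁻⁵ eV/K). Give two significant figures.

Z = 1.3

k_BT = 8.617×10⁻⁵ × 446 K = 0.03843 eV.
Eᵢ/kT = 0, 2.134, 2.149, 3.071, 4.892.
Z = Σ e^(−Eᵢ/kT) = e^(−0) + e^(−2.134) + e^(−2.149) + e^(−3.071) + e^(−4.892) = 1.000 + 0.1184 + 0.1166 + 0.04637 + 0.007506 = 1.289.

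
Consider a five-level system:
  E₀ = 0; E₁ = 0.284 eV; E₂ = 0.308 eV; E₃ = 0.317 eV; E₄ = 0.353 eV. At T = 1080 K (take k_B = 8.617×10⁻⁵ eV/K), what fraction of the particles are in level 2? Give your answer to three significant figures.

0.0321

k_BT = 8.617×10⁻⁵ × 1080 K = 0.093064 eV.
Eᵢ/kT = 0, 3.0517, 3.3096, 3.4063, 3.7931.
Z = Σ e^(−Eᵢ/kT) = e^(−0) + e^(−3.0517) + e^(−3.3096) + e^(−3.4063) + e^(−3.7931) = 1.0000 + 0.047278 + 0.036531 + 0.033164 + 0.022526 = 1.1395.
P₂ = e^(−E₂/kT) / Z = 0.036531/1.1395 = 0.0321.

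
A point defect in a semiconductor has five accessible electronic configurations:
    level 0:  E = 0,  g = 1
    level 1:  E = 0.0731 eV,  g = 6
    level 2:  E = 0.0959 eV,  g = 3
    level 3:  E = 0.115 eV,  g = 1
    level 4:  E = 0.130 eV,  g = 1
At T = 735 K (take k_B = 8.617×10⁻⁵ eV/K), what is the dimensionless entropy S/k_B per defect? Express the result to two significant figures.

2.3

k_BT = 8.617×10⁻⁵ × 735 K = 0.06333 eV.
Eᵢ/kT = 0, 1.154, 1.514, 1.816, 2.053.
Z = Σ gᵢe^(−Eᵢ/kT) = 1·e^(−0) + 6·e^(−1.154) + 3·e^(−1.514) + 1·e^(−1.816) + 1·e^(−2.053) = 1.000 + 1.892 + 0.6601 + 0.1627 + 0.1283 = 3.843.
⟨E⟩ = Σ EᵢPᵢ = 0.06167 eV.
S/k_B = ln Z + ⟨E⟩/kT = ln(3.843) + 0.06167/0.06333 = 1.346 + 0.9738 = 2.3.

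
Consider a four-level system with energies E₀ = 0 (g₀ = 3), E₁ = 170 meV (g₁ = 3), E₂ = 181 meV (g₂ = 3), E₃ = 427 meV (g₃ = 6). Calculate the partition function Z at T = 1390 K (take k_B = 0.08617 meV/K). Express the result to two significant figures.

k_BT = 0.08617 × 1390 K = 119.8 meV.
Eᵢ/kT = 0, 1.419, 1.511, 3.564.
Z = Σ gᵢe^(−Eᵢ/kT) = 3·e^(−0) + 3·e^(−1.419) + 3·e^(−1.511) + 6·e^(−3.564) = 3.000 + 0.7259 + 0.6621 + 0.1700 = 4.558.

Z = 4.6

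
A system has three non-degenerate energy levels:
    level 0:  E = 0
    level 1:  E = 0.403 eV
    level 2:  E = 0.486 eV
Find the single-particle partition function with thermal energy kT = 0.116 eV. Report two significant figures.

Z = 1.0

Eᵢ/kT = 0, 3.474, 4.190.
Z = Σ e^(−Eᵢ/kT) = e^(−0) + e^(−3.474) + e^(−4.190) = 1.000 + 0.03099 + 0.01515 = 1.046.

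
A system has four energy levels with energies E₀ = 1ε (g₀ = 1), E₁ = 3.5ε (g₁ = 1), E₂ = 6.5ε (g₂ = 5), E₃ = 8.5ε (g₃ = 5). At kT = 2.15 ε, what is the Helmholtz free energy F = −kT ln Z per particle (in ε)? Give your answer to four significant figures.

-0.3257 ε

Eᵢ/kT = 0.465116, 1.62791, 3.02326, 3.95349.
Z = Σ gᵢe^(−Eᵢ/kT) = 1·e^(−0.465116) + 1·e^(−1.62791) + 5·e^(−3.02326) + 5·e^(−3.95349) = 0.628062 + 0.196339 + 0.243212 + 0.0959381 = 1.16355.
F = −kT ln Z = −2.15 × ln(1.16355) = −2.15 × 0.151476 = -0.3257 ε.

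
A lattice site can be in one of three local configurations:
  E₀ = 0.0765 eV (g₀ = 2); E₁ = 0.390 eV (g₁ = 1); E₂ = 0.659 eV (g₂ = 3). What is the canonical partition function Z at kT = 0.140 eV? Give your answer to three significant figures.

Eᵢ/kT = 0.54643, 2.7857, 4.7071.
Z = Σ gᵢe^(−Eᵢ/kT) = 2·e^(−0.54643) + 1·e^(−2.7857) + 3·e^(−4.7071) = 1.1580 + 0.061686 + 0.027093 = 1.2468.

Z = 1.25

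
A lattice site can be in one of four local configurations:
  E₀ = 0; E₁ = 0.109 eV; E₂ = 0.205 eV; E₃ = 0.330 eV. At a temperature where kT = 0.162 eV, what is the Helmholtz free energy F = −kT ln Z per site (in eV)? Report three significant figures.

Eᵢ/kT = 0, 0.67284, 1.2654, 2.0370.
Z = Σ e^(−Eᵢ/kT) = e^(−0) + e^(−0.67284) + e^(−1.2654) + e^(−2.0370) = 1.0000 + 0.51026 + 0.28213 + 0.13042 = 1.9228.
F = −kT ln Z = −0.162 × ln(1.9228) = −0.162 × 0.65378 = -0.106 eV.

-0.106 eV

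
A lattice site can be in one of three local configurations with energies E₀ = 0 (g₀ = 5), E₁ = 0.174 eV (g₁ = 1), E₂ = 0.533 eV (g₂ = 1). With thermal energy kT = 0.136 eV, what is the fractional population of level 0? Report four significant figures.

0.9437

Eᵢ/kT = 0, 1.27941, 3.91912.
Z = Σ gᵢe^(−Eᵢ/kT) = 5·e^(−0) + 1·e^(−1.27941) + 1·e^(−3.91912) = 5.00000 + 0.278201 + 0.0198586 = 5.29806.
P₀ = g₀ e^(−E₀/kT) / Z = 5.00000/5.29806 = 0.9437.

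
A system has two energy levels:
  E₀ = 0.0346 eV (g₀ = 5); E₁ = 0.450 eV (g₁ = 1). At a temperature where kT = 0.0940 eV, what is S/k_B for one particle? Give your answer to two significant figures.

Eᵢ/kT = 0.3681, 4.787.
Z = Σ gᵢe^(−Eᵢ/kT) = 5·e^(−0.3681) + 1·e^(−4.787) = 3.460 + 0.008337 = 3.468.
⟨E⟩ = Σ EᵢPᵢ = 0.03560 eV.
S/k_B = ln Z + ⟨E⟩/kT = ln(3.468) + 0.03560/0.0940 = 1.244 + 0.3787 = 1.6.

1.6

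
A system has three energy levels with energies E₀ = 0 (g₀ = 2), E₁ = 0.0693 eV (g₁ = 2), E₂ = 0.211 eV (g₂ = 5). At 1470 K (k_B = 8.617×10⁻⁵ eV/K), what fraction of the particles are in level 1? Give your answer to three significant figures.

k_BT = 8.617×10⁻⁵ × 1470 K = 0.12667 eV.
Eᵢ/kT = 0, 0.54709, 1.6657.
Z = Σ gᵢe^(−Eᵢ/kT) = 2·e^(−0) + 2·e^(−0.54709) + 5·e^(−1.6657) = 2.0000 + 1.1573 + 0.94529 = 4.1026.
P₁ = g₁ e^(−E₁/kT) / Z = 1.1573/4.1026 = 0.282.

0.282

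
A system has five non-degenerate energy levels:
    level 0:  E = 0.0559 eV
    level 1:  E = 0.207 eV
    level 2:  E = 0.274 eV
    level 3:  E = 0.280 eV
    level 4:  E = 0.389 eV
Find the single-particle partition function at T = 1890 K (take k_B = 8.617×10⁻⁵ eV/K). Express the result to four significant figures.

k_BT = 8.617×10⁻⁵ × 1890 K = 0.162861 eV.
Eᵢ/kT = 0.343237, 1.27102, 1.68242, 1.71926, 2.38854.
Z = Σ e^(−Eᵢ/kT) = e^(−0.343237) + e^(−1.27102) + e^(−1.68242) + e^(−1.71926) + e^(−2.38854) = 0.709470 + 0.280545 + 0.185923 + 0.179199 + 0.0917636 = 1.44690.

Z = 1.447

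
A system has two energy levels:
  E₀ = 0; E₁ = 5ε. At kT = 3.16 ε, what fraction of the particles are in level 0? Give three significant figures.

0.830

Eᵢ/kT = 0, 1.5823.
Z = Σ e^(−Eᵢ/kT) = e^(−0) + e^(−1.5823) = 1.0000 + 0.20550 = 1.2055.
P₀ = e^(−E₀/kT) / Z = 1.0000/1.2055 = 0.830.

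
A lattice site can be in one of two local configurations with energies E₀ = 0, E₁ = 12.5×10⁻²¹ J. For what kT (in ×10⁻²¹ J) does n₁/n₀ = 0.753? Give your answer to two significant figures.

n₁/n₀ = exp[−(E₁−E₀)/kT] = 0.753.
⇒ (E₁−E₀)/kT = ln(1/0.753) = ln(1.328) = 0.2837.
kT = 12.5 ×10⁻²¹ J / 0.2837 = 44 ×10⁻²¹ J.

44 ×10⁻²¹ J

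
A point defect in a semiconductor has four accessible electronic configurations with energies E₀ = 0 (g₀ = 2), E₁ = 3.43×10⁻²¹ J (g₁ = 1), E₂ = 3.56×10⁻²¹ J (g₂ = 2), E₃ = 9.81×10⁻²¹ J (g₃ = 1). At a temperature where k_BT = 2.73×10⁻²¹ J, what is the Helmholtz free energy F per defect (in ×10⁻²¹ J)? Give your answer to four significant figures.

Eᵢ/kT = 0, 1.25641, 1.30403, 3.59341.
Z = Σ gᵢe^(−Eᵢ/kT) = 2·e^(−0) + 1·e^(−1.25641) + 2·e^(−1.30403) + 1·e^(−3.59341) = 2.00000 + 0.284674 + 0.542871 + 0.0275044 = 2.85505.
F = −kT ln Z = −2.73 × ln(2.85505) = −2.73 × 1.04909 = -2.864 ×10⁻²¹ J.

-2.864 ×10⁻²¹ J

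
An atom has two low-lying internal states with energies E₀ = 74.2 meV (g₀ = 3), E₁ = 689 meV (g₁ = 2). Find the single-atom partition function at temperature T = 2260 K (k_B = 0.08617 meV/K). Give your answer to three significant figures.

k_BT = 0.08617 × 2260 K = 194.74 meV.
Eᵢ/kT = 0.38102, 3.5381.
Z = Σ gᵢe^(−Eᵢ/kT) = 3·e^(−0.38102) + 2·e^(−3.5381) = 2.0495 + 0.058137 = 2.1076.

Z = 2.11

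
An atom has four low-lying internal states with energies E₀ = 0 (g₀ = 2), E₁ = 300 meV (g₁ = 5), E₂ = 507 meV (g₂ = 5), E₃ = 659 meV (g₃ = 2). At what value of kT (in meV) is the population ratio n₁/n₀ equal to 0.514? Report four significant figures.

n₁/n₀ = (g₁/g₀) exp[−(E₁−E₀)/kT] = 0.514.
⇒ (E₁−E₀)/kT = ln((5/2)/0.514) = ln(4.86381) = 1.58182.
kT = 300 meV / 1.58182 = 189.7 meV.

189.7 meV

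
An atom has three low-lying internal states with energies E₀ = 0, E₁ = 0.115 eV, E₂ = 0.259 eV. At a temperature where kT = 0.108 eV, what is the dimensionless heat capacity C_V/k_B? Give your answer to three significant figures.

Eᵢ/kT = 0, 1.0648, 2.3981.
Z = Σ e^(−Eᵢ/kT) = e^(−0) + e^(−1.0648) + e^(−2.3981) = 1.0000 + 0.34480 + 0.090890 = 1.4357.
⟨E⟩ = 0.044015 eV, ⟨E²⟩ = 0.0074228 eV².
C_V/k_B = (⟨E²⟩ − ⟨E⟩²)/(kT)² = (0.0074228 − 0.0019373)/0.011664 = 0.470.

0.470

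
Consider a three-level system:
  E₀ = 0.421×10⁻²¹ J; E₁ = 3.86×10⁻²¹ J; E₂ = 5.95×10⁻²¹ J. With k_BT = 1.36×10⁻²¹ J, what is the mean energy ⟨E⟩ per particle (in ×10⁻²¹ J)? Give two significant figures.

Eᵢ/kT = 0.3096, 2.838, 4.375.
Z = Σ e^(−Eᵢ/kT) = e^(−0.3096) + e^(−2.838) + e^(−4.375) = 0.7337 + 0.05854 + 0.01259 = 0.8048.
⟨E⟩ = Σ Eᵢ e^(−Eᵢ/kT) / Z = (0.421·0.7337 + 3.86·0.05854 + 5.95·0.01259) / 0.8048 = 0.76 ×10⁻²¹ J.

0.76 ×10⁻²¹ J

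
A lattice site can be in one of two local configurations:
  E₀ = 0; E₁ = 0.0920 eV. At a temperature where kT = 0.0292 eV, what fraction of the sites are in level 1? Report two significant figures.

Eᵢ/kT = 0, 3.151.
Z = Σ e^(−Eᵢ/kT) = e^(−0) + e^(−3.151) = 1.000 + 0.04281 = 1.043.
P₁ = e^(−E₁/kT) / Z = 0.04281/1.043 = 0.041.

0.041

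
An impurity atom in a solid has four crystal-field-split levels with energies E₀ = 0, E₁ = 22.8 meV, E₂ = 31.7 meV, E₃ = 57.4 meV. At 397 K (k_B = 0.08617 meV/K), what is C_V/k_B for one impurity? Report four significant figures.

k_BT = 0.08617 × 397 K = 34.2095 meV.
Eᵢ/kT = 0, 0.666482, 0.926643, 1.67790.
Z = Σ e^(−Eᵢ/kT) = e^(−0) + e^(−0.666482) + e^(−0.926643) + e^(−1.67790) = 1.00000 + 0.513512 + 0.395880 + 0.186766 = 2.09616.
⟨E⟩ = 16.6866 meV, ⟨E²⟩ = 610.692 meV².
C_V/k_B = (⟨E²⟩ − ⟨E⟩²)/(kT)² = (610.692 − 278.443)/1170.29 = 0.2839.

0.2839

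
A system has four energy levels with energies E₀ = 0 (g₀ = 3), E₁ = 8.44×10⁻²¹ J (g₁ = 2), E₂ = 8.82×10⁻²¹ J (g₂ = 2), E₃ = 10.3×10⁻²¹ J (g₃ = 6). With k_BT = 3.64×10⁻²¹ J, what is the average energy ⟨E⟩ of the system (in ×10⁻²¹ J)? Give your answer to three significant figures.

Eᵢ/kT = 0, 2.3187, 2.4231, 2.8297.
Z = Σ gᵢe^(−Eᵢ/kT) = 3·e^(−0) + 2·e^(−2.3187) + 2·e^(−2.4231) + 6·e^(−2.8297) = 3.0000 + 0.19680 + 0.17729 + 0.35418 = 3.7283.
⟨E⟩ = Σ Eᵢ gᵢe^(−Eᵢ/kT) / Z = (0·3.0000 + 8.44·0.19680 + 8.82·0.17729 + 10.3·0.35418) / 3.7283 = 1.84 ×10⁻²¹ J.

1.84 ×10⁻²¹ J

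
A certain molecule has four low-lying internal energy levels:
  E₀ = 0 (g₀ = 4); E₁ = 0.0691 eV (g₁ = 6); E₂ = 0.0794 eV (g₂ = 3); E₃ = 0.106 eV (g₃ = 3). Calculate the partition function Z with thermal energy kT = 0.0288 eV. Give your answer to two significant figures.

Z = 4.8

Eᵢ/kT = 0, 2.399, 2.757, 3.681.
Z = Σ gᵢe^(−Eᵢ/kT) = 4·e^(−0) + 6·e^(−2.399) + 3·e^(−2.757) + 3·e^(−3.681) = 4.000 + 0.5449 + 0.1904 + 0.07559 = 4.811.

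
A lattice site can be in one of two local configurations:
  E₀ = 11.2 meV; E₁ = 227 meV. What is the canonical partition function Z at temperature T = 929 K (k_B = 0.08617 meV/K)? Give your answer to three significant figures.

Z = 0.928

k_BT = 0.08617 × 929 K = 80.052 meV.
Eᵢ/kT = 0.13991, 2.8357.
Z = Σ e^(−Eᵢ/kT) = e^(−0.13991) + e^(−2.8357) = 0.86944 + 0.058677 = 0.92812.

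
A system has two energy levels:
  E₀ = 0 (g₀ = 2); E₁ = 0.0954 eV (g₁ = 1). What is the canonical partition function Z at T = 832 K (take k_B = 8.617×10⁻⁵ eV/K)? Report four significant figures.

k_BT = 8.617×10⁻⁵ × 832 K = 0.0716934 eV.
Eᵢ/kT = 0, 1.33067.
Z = Σ gᵢe^(−Eᵢ/kT) = 2·e^(−0) + 1·e^(−1.33067) = 2.00000 + 0.264300 = 2.26430.

Z = 2.264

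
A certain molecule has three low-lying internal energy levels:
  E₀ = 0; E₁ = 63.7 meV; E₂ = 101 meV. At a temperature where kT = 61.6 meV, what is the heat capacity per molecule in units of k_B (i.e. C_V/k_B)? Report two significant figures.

0.39

Eᵢ/kT = 0, 1.034, 1.640.
Z = Σ e^(−Eᵢ/kT) = e^(−0) + e^(−1.034) + e^(−1.640) = 1.000 + 0.3556 + 0.1940 = 1.550.
⟨E⟩ = 27.26 meV, ⟨E²⟩ = 2208 meV².
C_V/k_B = (⟨E²⟩ − ⟨E⟩²)/(kT)² = (2208 − 743.1)/3795 = 0.39.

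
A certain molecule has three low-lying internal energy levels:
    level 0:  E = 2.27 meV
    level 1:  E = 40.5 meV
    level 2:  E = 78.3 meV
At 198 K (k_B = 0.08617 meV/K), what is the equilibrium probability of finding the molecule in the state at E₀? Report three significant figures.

k_BT = 0.08617 × 198 K = 17.062 meV.
Eᵢ/kT = 0.13304, 2.3737, 4.5891.
Z = Σ e^(−Eᵢ/kT) = e^(−0.13304) + e^(−2.3737) + e^(−4.5891) = 0.87543 + 0.093135 + 0.010162 = 0.97873.
P₀ = e^(−E₀/kT) / Z = 0.87543/0.97873 = 0.894.

0.894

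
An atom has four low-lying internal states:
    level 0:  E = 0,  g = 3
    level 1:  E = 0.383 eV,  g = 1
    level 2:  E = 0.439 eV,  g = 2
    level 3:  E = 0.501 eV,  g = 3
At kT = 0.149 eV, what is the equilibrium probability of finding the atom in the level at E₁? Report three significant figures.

Eᵢ/kT = 0, 2.5705, 2.9463, 3.3624.
Z = Σ gᵢe^(−Eᵢ/kT) = 3·e^(−0) + 1·e^(−2.5705) + 2·e^(−2.9463) + 3·e^(−3.3624) = 3.0000 + 0.076497 + 0.10507 + 0.10396 = 3.2855.
P₁ = g₁ e^(−E₁/kT) / Z = 0.076497/3.2855 = 0.0233.

0.0233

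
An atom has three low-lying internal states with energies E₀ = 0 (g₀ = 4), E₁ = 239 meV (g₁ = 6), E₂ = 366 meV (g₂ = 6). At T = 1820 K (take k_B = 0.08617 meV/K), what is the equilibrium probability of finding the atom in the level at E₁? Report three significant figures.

0.222

k_BT = 0.08617 × 1820 K = 156.83 meV.
Eᵢ/kT = 0, 1.5239, 2.3337.
Z = Σ gᵢe^(−Eᵢ/kT) = 4·e^(−0) + 6·e^(−1.5239) + 6·e^(−2.3337) = 4.0000 + 1.3072 + 0.58162 = 5.8888.
P₁ = g₁ e^(−E₁/kT) / Z = 1.3072/5.8888 = 0.222.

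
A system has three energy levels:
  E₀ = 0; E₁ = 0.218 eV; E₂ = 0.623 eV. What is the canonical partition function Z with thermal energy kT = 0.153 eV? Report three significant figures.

Z = 1.26

Eᵢ/kT = 0, 1.4248, 4.0719.
Z = Σ e^(−Eᵢ/kT) = e^(−0) + e^(−1.4248) + e^(−4.0719) = 1.0000 + 0.24056 + 0.017045 = 1.2576.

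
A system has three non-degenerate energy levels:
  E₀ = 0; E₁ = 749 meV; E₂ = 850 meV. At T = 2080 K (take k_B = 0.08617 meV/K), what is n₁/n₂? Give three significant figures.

k_BT = 0.08617 × 2080 K = 179.23 meV.
n₁/n₂ = exp[−(E₁−E₂)/kT] = exp(−(-101 meV)/(179.23 meV)) = exp(0.56352) = 1.76.

1.76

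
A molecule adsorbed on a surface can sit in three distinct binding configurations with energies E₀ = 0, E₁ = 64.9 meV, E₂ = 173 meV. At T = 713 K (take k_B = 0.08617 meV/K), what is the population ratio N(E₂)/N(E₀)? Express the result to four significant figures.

k_BT = 0.08617 × 713 K = 61.4392 meV.
n₂/n₀ = exp[−(E₂−E₀)/kT] = exp(−(173 meV)/(61.4392 meV)) = exp(-2.81579) = 0.05986.

0.05986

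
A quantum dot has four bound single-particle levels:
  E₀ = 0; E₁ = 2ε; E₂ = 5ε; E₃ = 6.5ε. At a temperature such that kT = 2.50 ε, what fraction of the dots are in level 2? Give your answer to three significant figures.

Eᵢ/kT = 0, 0.80000, 2.0000, 2.6000.
Z = Σ e^(−Eᵢ/kT) = e^(−0) + e^(−0.80000) + e^(−2.0000) + e^(−2.6000) = 1.0000 + 0.44933 + 0.13534 + 0.074274 = 1.6589.
P₂ = e^(−E₂/kT) / Z = 0.13534/1.6589 = 0.0816.

0.0816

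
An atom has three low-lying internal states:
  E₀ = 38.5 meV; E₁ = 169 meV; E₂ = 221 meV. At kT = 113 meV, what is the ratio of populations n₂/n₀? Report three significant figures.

0.199

n₂/n₀ = exp[−(E₂−E₀)/kT] = exp(−(182.5 meV)/(113 meV)) = exp(-1.6150) = 0.199.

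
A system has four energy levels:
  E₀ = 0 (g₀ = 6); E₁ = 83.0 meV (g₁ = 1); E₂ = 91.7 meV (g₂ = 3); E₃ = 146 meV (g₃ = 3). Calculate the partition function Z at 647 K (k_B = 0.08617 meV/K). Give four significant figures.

k_BT = 0.08617 × 647 K = 55.7520 meV.
Eᵢ/kT = 0, 1.48874, 1.64478, 2.61874.
Z = Σ gᵢe^(−Eᵢ/kT) = 6·e^(−0) + 1·e^(−1.48874) + 3·e^(−1.64478) + 3·e^(−2.61874) = 6.00000 + 0.225657 + 0.579165 + 0.218684 = 7.02351.

Z = 7.024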